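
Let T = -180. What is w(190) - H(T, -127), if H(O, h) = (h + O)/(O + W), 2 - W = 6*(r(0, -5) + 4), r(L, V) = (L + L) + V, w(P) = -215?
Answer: -37287/172 ≈ -216.78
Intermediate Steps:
r(L, V) = V + 2*L (r(L, V) = 2*L + V = V + 2*L)
W = 8 (W = 2 - 6*((-5 + 2*0) + 4) = 2 - 6*((-5 + 0) + 4) = 2 - 6*(-5 + 4) = 2 - 6*(-1) = 2 - 1*(-6) = 2 + 6 = 8)
H(O, h) = (O + h)/(8 + O) (H(O, h) = (h + O)/(O + 8) = (O + h)/(8 + O))
w(190) - H(T, -127) = -215 - (-180 - 127)/(8 - 180) = -215 - (-307)/(-172) = -215 - (-1)*(-307)/172 = -215 - 1*307/172 = -215 - 307/172 = -37287/172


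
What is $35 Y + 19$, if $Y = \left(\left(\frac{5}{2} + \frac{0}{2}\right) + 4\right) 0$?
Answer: $19$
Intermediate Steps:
$Y = 0$ ($Y = \left(\left(5 \cdot \frac{1}{2} + 0 \cdot \frac{1}{2}\right) + 4\right) 0 = \left(\left(\frac{5}{2} + 0\right) + 4\right) 0 = \left(\frac{5}{2} + 4\right) 0 = \frac{13}{2} \cdot 0 = 0$)
$35 Y + 19 = 35 \cdot 0 + 19 = 0 + 19 = 19$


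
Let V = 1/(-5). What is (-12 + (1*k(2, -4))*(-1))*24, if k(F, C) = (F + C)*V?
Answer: -1488/5 ≈ -297.60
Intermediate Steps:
V = -⅕ ≈ -0.20000
k(F, C) = -C/5 - F/5 (k(F, C) = (F + C)*(-⅕) = (C + F)*(-⅕) = -C/5 - F/5)
(-12 + (1*k(2, -4))*(-1))*24 = (-12 + (1*(-⅕*(-4) - ⅕*2))*(-1))*24 = (-12 + (1*(⅘ - ⅖))*(-1))*24 = (-12 + (1*(⅖))*(-1))*24 = (-12 + (⅖)*(-1))*24 = (-12 - ⅖)*24 = -62/5*24 = -1488/5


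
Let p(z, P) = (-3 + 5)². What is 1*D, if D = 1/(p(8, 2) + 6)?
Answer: ⅒ ≈ 0.10000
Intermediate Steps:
p(z, P) = 4 (p(z, P) = 2² = 4)
D = ⅒ (D = 1/(4 + 6) = 1/10 = ⅒ ≈ 0.10000)
1*D = 1*(⅒) = ⅒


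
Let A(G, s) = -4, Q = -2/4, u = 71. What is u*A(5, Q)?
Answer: -284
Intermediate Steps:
Q = -1/2 (Q = -2*1/4 = -1/2 ≈ -0.50000)
u*A(5, Q) = 71*(-4) = -284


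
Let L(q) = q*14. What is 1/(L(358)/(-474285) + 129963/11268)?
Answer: 84829260/977508353 ≈ 0.086781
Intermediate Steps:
L(q) = 14*q
1/(L(358)/(-474285) + 129963/11268) = 1/((14*358)/(-474285) + 129963/11268) = 1/(5012*(-1/474285) + 129963*(1/11268)) = 1/(-716/67755 + 43321/3756) = 1/(977508353/84829260) = 84829260/977508353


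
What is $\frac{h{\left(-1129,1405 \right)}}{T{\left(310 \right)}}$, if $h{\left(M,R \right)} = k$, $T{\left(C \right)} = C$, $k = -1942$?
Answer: $- \frac{971}{155} \approx -6.2645$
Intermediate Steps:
$h{\left(M,R \right)} = -1942$
$\frac{h{\left(-1129,1405 \right)}}{T{\left(310 \right)}} = - \frac{1942}{310} = \left(-1942\right) \frac{1}{310} = - \frac{971}{155}$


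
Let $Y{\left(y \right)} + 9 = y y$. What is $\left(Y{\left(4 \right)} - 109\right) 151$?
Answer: $-15402$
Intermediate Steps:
$Y{\left(y \right)} = -9 + y^{2}$ ($Y{\left(y \right)} = -9 + y y = -9 + y^{2}$)
$\left(Y{\left(4 \right)} - 109\right) 151 = \left(\left(-9 + 4^{2}\right) - 109\right) 151 = \left(\left(-9 + 16\right) - 109\right) 151 = \left(7 - 109\right) 151 = \left(-102\right) 151 = -15402$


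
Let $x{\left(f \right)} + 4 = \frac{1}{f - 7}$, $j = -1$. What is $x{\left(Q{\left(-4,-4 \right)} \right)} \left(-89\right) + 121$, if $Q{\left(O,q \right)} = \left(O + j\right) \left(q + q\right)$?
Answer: $\frac{15652}{33} \approx 474.3$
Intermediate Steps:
$Q{\left(O,q \right)} = 2 q \left(-1 + O\right)$ ($Q{\left(O,q \right)} = \left(O - 1\right) \left(q + q\right) = \left(-1 + O\right) 2 q = 2 q \left(-1 + O\right)$)
$x{\left(f \right)} = -4 + \frac{1}{-7 + f}$ ($x{\left(f \right)} = -4 + \frac{1}{f - 7} = -4 + \frac{1}{-7 + f}$)
$x{\left(Q{\left(-4,-4 \right)} \right)} \left(-89\right) + 121 = \frac{29 - 4 \cdot 2 \left(-4\right) \left(-1 - 4\right)}{-7 + 2 \left(-4\right) \left(-1 - 4\right)} \left(-89\right) + 121 = \frac{29 - 4 \cdot 2 \left(-4\right) \left(-5\right)}{-7 + 2 \left(-4\right) \left(-5\right)} \left(-89\right) + 121 = \frac{29 - 160}{-7 + 40} \left(-89\right) + 121 = \frac{29 - 160}{33} \left(-89\right) + 121 = \frac{1}{33} \left(-131\right) \left(-89\right) + 121 = \left(- \frac{131}{33}\right) \left(-89\right) + 121 = \frac{11659}{33} + 121 = \frac{15652}{33}$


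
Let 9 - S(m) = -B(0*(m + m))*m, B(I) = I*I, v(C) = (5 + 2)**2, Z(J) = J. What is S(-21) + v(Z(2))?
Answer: 58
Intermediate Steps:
v(C) = 49 (v(C) = 7**2 = 49)
B(I) = I**2
S(m) = 9 (S(m) = 9 - (-1)*(0*(m + m))**2*m = 9 - (-1)*(0*(2*m))**2*m = 9 - (-1)*0**2*m = 9 - (-1)*0*m = 9 - (-1)*0 = 9 - 1*0 = 9 + 0 = 9)
S(-21) + v(Z(2)) = 9 + 49 = 58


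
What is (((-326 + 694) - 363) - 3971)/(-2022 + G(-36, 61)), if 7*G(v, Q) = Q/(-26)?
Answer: 721812/368065 ≈ 1.9611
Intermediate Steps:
G(v, Q) = -Q/182 (G(v, Q) = (Q/(-26))/7 = (Q*(-1/26))/7 = (-Q/26)/7 = -Q/182)
(((-326 + 694) - 363) - 3971)/(-2022 + G(-36, 61)) = (((-326 + 694) - 363) - 3971)/(-2022 - 1/182*61) = ((368 - 363) - 3971)/(-2022 - 61/182) = (5 - 3971)/(-368065/182) = -3966*(-182/368065) = 721812/368065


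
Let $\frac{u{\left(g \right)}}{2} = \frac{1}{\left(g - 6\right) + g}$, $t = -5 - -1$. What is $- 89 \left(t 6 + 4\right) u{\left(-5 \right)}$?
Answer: $- \frac{445}{2} \approx -222.5$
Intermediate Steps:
$t = -4$ ($t = -5 + 1 = -4$)
$u{\left(g \right)} = \frac{2}{-6 + 2 g}$ ($u{\left(g \right)} = \frac{2}{\left(g - 6\right) + g} = \frac{2}{\left(-6 + g\right) + g} = \frac{2}{-6 + 2 g}$)
$- 89 \left(t 6 + 4\right) u{\left(-5 \right)} = \frac{\left(-89\right) \left(\left(-4\right) 6 + 4\right)}{-3 - 5} = \frac{\left(-89\right) \left(-24 + 4\right)}{-8} = \left(-89\right) \left(-20\right) \left(- \frac{1}{8}\right) = 1780 \left(- \frac{1}{8}\right) = - \frac{445}{2}$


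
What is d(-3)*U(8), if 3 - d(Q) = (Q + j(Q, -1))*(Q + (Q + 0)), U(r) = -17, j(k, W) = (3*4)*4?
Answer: -4641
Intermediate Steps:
j(k, W) = 48 (j(k, W) = 12*4 = 48)
d(Q) = 3 - 2*Q*(48 + Q) (d(Q) = 3 - (Q + 48)*(Q + (Q + 0)) = 3 - (48 + Q)*(Q + Q) = 3 - (48 + Q)*2*Q = 3 - 2*Q*(48 + Q))
d(-3)*U(8) = (3 - 96*(-3) - 2*(-3)²)*(-17) = (3 + 288 - 2*9)*(-17) = (3 + 288 - 18)*(-17) = 273*(-17) = -4641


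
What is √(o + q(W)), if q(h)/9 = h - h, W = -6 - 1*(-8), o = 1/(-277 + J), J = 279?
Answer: √2/2 ≈ 0.70711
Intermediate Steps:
o = ½ (o = 1/(-277 + 279) = 1/2 = ½ ≈ 0.50000)
W = 2 (W = -6 + 8 = 2)
q(h) = 0 (q(h) = 9*(h - h) = 9*0 = 0)
√(o + q(W)) = √(½ + 0) = √(½) = √2/2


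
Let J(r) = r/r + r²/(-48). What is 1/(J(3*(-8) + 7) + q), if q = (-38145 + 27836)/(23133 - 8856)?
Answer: -228432/1311863 ≈ -0.17413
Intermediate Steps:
q = -10309/14277 ≈ -0.72207
J(r) = 1 - r²/48 (J(r) = 1 + r²*(-1/48) = 1 - r²/48)
1/(J(3*(-8) + 7) + q) = 1/((1 - (3*(-8) + 7)²/48) - 10309/14277) = 1/((1 - (-24 + 7)²/48) - 10309/14277) = 1/((1 - 1/48*(-17)²) - 10309/14277) = 1/((1 - 1/48*289) - 10309/14277) = 1/((1 - 289/48) - 10309/14277) = 1/(-241/48 - 10309/14277) = 1/(-1311863/228432) = -228432/1311863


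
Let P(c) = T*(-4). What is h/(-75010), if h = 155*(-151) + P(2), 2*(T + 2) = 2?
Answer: 23401/75010 ≈ 0.31197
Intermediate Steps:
T = -1 (T = -2 + (½)*2 = -2 + 1 = -1)
P(c) = 4 (P(c) = -1*(-4) = 4)
h = -23401 (h = 155*(-151) + 4 = -23405 + 4 = -23401)
h/(-75010) = -23401/(-75010) = -23401*(-1/75010) = 23401/75010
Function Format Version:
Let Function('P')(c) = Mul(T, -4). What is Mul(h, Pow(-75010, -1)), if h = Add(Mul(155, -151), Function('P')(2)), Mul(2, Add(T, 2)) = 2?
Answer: Rational(23401, 75010) ≈ 0.31197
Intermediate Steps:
T = -1 (T = Add(-2, Mul(Rational(1, 2), 2)) = Add(-2, 1) = -1)
Function('P')(c) = 4 (Function('P')(c) = Mul(-1, -4) = 4)
h = -23401 (h = Add(Mul(155, -151), 4) = Add(-23405, 4) = -23401)
Mul(h, Pow(-75010, -1)) = Mul(-23401, Pow(-75010, -1)) = Mul(-23401, Rational(-1, 75010)) = Rational(23401, 75010)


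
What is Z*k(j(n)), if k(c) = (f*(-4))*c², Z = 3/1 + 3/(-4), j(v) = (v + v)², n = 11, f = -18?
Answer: 37949472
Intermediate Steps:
j(v) = 4*v² (j(v) = (2*v)² = 4*v²)
Z = 9/4 (Z = 3*1 + 3*(-¼) = 3 - ¾ = 9/4 ≈ 2.2500)
k(c) = 72*c² (k(c) = (-18*(-4))*c² = 72*c²)
Z*k(j(n)) = 9*(72*(4*11²)²)/4 = 9*(72*(4*121)²)/4 = 9*(72*484²)/4 = 9*(72*234256)/4 = (9/4)*16866432 = 37949472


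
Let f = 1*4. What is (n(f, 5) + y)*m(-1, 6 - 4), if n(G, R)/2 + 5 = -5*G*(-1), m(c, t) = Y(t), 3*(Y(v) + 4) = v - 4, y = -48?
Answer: 84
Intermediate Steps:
Y(v) = -16/3 + v/3 (Y(v) = -4 + (v - 4)/3 = -4 + (-4 + v)/3 = -4 + (-4/3 + v/3) = -16/3 + v/3)
f = 4
m(c, t) = -16/3 + t/3
n(G, R) = -10 + 10*G (n(G, R) = -10 + 2*(-5*G*(-1)) = -10 + 2*(5*G) = -10 + 10*G)
(n(f, 5) + y)*m(-1, 6 - 4) = ((-10 + 10*4) - 48)*(-16/3 + (6 - 4)/3) = ((-10 + 40) - 48)*(-16/3 + (⅓)*2) = (30 - 48)*(-16/3 + ⅔) = -18*(-14/3) = 84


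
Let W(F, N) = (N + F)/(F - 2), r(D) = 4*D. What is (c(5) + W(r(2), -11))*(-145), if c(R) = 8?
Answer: -2175/2 ≈ -1087.5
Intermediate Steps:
W(F, N) = (F + N)/(-2 + F)
(c(5) + W(r(2), -11))*(-145) = (8 + (4*2 - 11)/(-2 + 4*2))*(-145) = (8 + (8 - 11)/(-2 + 8))*(-145) = (8 - 3/6)*(-145) = (8 + (⅙)*(-3))*(-145) = (8 - ½)*(-145) = (15/2)*(-145) = -2175/2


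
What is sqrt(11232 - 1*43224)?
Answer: 2*I*sqrt(7998) ≈ 178.86*I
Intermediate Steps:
sqrt(11232 - 1*43224) = sqrt(11232 - 43224) = sqrt(-31992) = 2*I*sqrt(7998)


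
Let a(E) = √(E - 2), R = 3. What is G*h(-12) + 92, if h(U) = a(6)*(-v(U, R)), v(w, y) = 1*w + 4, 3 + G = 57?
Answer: 956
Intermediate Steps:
G = 54 (G = -3 + 57 = 54)
v(w, y) = 4 + w (v(w, y) = w + 4 = 4 + w)
a(E) = √(-2 + E)
h(U) = -8 - 2*U (h(U) = √(-2 + 6)*(-(4 + U)) = √4*(-4 - U) = 2*(-4 - U) = -8 - 2*U)
G*h(-12) + 92 = 54*(-8 - 2*(-12)) + 92 = 54*(-8 + 24) + 92 = 54*16 + 92 = 864 + 92 = 956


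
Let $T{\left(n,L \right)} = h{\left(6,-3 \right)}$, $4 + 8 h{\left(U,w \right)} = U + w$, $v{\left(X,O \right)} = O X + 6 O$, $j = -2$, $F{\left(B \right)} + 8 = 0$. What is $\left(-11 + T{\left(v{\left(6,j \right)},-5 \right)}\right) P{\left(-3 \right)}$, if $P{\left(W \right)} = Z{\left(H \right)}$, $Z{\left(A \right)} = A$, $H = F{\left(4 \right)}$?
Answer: $89$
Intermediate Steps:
$F{\left(B \right)} = -8$ ($F{\left(B \right)} = -8 + 0 = -8$)
$H = -8$
$v{\left(X,O \right)} = 6 O + O X$
$P{\left(W \right)} = -8$
$h{\left(U,w \right)} = - \frac{1}{2} + \frac{U}{8} + \frac{w}{8}$ ($h{\left(U,w \right)} = - \frac{1}{2} + \frac{U + w}{8} = - \frac{1}{2} + \left(\frac{U}{8} + \frac{w}{8}\right) = - \frac{1}{2} + \frac{U}{8} + \frac{w}{8}$)
$T{\left(n,L \right)} = - \frac{1}{8}$ ($T{\left(n,L \right)} = - \frac{1}{2} + \frac{1}{8} \cdot 6 + \frac{1}{8} \left(-3\right) = - \frac{1}{2} + \frac{3}{4} - \frac{3}{8} = - \frac{1}{8}$)
$\left(-11 + T{\left(v{\left(6,j \right)},-5 \right)}\right) P{\left(-3 \right)} = \left(-11 - \frac{1}{8}\right) \left(-8\right) = \left(- \frac{89}{8}\right) \left(-8\right) = 89$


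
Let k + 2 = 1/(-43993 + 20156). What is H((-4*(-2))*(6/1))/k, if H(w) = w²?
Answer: -54920448/47675 ≈ -1152.0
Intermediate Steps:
k = -47675/23837 (k = -2 + 1/(-43993 + 20156) = -2 + 1/(-23837) = -2 - 1/23837 = -47675/23837 ≈ -2.0000)
H((-4*(-2))*(6/1))/k = ((-4*(-2))*(6/1))²/(-47675/23837) = (8*(6*1))²*(-23837/47675) = (8*6)²*(-23837/47675) = 48²*(-23837/47675) = 2304*(-23837/47675) = -54920448/47675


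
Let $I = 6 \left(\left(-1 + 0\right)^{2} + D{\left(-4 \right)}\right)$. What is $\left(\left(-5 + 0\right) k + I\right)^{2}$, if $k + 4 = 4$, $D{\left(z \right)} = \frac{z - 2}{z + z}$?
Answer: $\frac{441}{4} \approx 110.25$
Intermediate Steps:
$D{\left(z \right)} = \frac{-2 + z}{2 z}$
$k = 0$ ($k = -4 + 4 = 0$)
$I = \frac{21}{2}$ ($I = 6 \left(\left(-1 + 0\right)^{2} + \frac{-2 - 4}{2 \left(-4\right)}\right) = 6 \left(\left(-1\right)^{2} + \frac{1}{2} \left(- \frac{1}{4}\right) \left(-6\right)\right) = 6 \left(1 + \frac{3}{4}\right) = 6 \cdot \frac{7}{4} = \frac{21}{2} \approx 10.5$)
$\left(\left(-5 + 0\right) k + I\right)^{2} = \left(\left(-5 + 0\right) 0 + \frac{21}{2}\right)^{2} = \left(\left(-5\right) 0 + \frac{21}{2}\right)^{2} = \left(0 + \frac{21}{2}\right)^{2} = \left(\frac{21}{2}\right)^{2} = \frac{441}{4}$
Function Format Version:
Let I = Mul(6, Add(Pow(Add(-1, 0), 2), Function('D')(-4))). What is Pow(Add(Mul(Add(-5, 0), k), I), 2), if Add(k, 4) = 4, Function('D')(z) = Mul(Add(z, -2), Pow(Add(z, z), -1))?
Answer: Rational(441, 4) ≈ 110.25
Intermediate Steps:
Function('D')(z) = Mul(Rational(1, 2), Pow(z, -1), Add(-2, z)) (Function('D')(z) = Mul(Add(-2, z), Pow(Mul(2, z), -1)) = Mul(Add(-2, z), Mul(Rational(1, 2), Pow(z, -1))) = Mul(Rational(1, 2), Pow(z, -1), Add(-2, z)))
k = 0 (k = Add(-4, 4) = 0)
I = Rational(21, 2) (I = Mul(6, Add(Pow(Add(-1, 0), 2), Mul(Rational(1, 2), Pow(-4, -1), Add(-2, -4)))) = Mul(6, Add(Pow(-1, 2), Mul(Rational(1, 2), Rational(-1, 4), -6))) = Mul(6, Add(1, Rational(3, 4))) = Mul(6, Rational(7, 4)) = Rational(21, 2) ≈ 10.500)
Pow(Add(Mul(Add(-5, 0), k), I), 2) = Pow(Add(Mul(Add(-5, 0), 0), Rational(21, 2)), 2) = Pow(Add(Mul(-5, 0), Rational(21, 2)), 2) = Pow(Add(0, Rational(21, 2)), 2) = Pow(Rational(21, 2), 2) = Rational(441, 4)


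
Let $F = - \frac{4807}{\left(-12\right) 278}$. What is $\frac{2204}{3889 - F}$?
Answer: $\frac{7352544}{12968897} \approx 0.56694$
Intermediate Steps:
$F = \frac{4807}{3336}$ ($F = - \frac{4807}{-3336} = \left(-4807\right) \left(- \frac{1}{3336}\right) = \frac{4807}{3336} \approx 1.4409$)
$\frac{2204}{3889 - F} = \frac{2204}{3889 - \frac{4807}{3336}} = \frac{2204}{\frac{12968897}{3336}} = 2204 \cdot \frac{3336}{12968897} = \frac{7352544}{12968897}$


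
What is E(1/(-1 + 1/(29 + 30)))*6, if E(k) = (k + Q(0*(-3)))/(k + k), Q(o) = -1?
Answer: 351/59 ≈ 5.9492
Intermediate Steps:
E(k) = (-1 + k)/(2*k) (E(k) = (k - 1)/(k + k) = (-1 + k)/((2*k)) = (-1 + k)*(1/(2*k)) = (-1 + k)/(2*k))
E(1/(-1 + 1/(29 + 30)))*6 = ((-1 + 1/(-1 + 1/(29 + 30)))/(2*(1/(-1 + 1/(29 + 30)))))*6 = ((-1 + 1/(-1 + 1/59))/(2*(1/(-1 + 1/59))))*6 = ((-1 + 1/(-58/59))/(2*(1/(-58/59))))*6 = ((-1 - 59/58)/(2*(-59/58)))*6 = ((1/2)*(-58/59)*(-117/58))*6 = (117/118)*6 = 351/59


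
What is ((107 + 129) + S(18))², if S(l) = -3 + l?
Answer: 63001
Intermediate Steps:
((107 + 129) + S(18))² = ((107 + 129) + (-3 + 18))² = (236 + 15)² = 251² = 63001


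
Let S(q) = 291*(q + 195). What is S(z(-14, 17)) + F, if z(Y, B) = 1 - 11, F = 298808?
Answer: 352643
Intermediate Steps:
z(Y, B) = -10
S(q) = 56745 + 291*q (S(q) = 291*(195 + q) = 56745 + 291*q)
S(z(-14, 17)) + F = (56745 + 291*(-10)) + 298808 = (56745 - 2910) + 298808 = 53835 + 298808 = 352643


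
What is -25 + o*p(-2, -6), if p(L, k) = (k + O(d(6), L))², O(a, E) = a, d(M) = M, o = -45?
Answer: -25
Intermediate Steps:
p(L, k) = (6 + k)² (p(L, k) = (k + 6)² = (6 + k)²)
-25 + o*p(-2, -6) = -25 - 45*(6 - 6)² = -25 - 45*0² = -25 - 45*0 = -25 + 0 = -25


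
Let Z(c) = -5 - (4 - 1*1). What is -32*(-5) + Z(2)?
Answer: 152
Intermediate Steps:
Z(c) = -8 (Z(c) = -5 - (4 - 1) = -5 - 1*3 = -5 - 3 = -8)
-32*(-5) + Z(2) = -32*(-5) - 8 = 160 - 8 = 152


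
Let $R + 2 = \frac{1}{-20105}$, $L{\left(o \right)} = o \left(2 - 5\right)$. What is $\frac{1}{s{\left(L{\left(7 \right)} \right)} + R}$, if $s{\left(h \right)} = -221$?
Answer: $- \frac{20105}{4483416} \approx -0.0044843$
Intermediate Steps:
$L{\left(o \right)} = - 3 o$ ($L{\left(o \right)} = o \left(-3\right) = - 3 o$)
$R = - \frac{40211}{20105}$ ($R = -2 + \frac{1}{-20105} = -2 - \frac{1}{20105} = - \frac{40211}{20105} \approx -2.0$)
$\frac{1}{s{\left(L{\left(7 \right)} \right)} + R} = \frac{1}{-221 - \frac{40211}{20105}} = \frac{1}{- \frac{4483416}{20105}} = - \frac{20105}{4483416}$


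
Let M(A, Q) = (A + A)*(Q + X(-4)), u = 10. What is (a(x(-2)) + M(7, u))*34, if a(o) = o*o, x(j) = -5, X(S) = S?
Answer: 3706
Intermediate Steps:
M(A, Q) = 2*A*(-4 + Q) (M(A, Q) = (A + A)*(Q - 4) = (2*A)*(-4 + Q) = 2*A*(-4 + Q))
a(o) = o²
(a(x(-2)) + M(7, u))*34 = ((-5)² + 2*7*(-4 + 10))*34 = (25 + 2*7*6)*34 = (25 + 84)*34 = 109*34 = 3706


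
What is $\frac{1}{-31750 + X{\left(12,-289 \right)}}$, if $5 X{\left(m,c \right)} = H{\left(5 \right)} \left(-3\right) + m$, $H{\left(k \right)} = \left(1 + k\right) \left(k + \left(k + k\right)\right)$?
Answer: $- \frac{5}{159008} \approx -3.1445 \cdot 10^{-5}$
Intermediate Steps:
$H{\left(k \right)} = 3 k \left(1 + k\right)$ ($H{\left(k \right)} = \left(1 + k\right) \left(k + 2 k\right) = \left(1 + k\right) 3 k = 3 k \left(1 + k\right)$)
$X{\left(m,c \right)} = -54 + \frac{m}{5}$ ($X{\left(m,c \right)} = \frac{3 \cdot 5 \left(1 + 5\right) \left(-3\right) + m}{5} = \frac{3 \cdot 5 \cdot 6 \left(-3\right) + m}{5} = \frac{90 \left(-3\right) + m}{5} = \frac{-270 + m}{5} = -54 + \frac{m}{5}$)
$\frac{1}{-31750 + X{\left(12,-289 \right)}} = \frac{1}{-31750 + \left(-54 + \frac{1}{5} \cdot 12\right)} = \frac{1}{-31750 + \left(-54 + \frac{12}{5}\right)} = \frac{1}{-31750 - \frac{258}{5}} = \frac{1}{- \frac{159008}{5}} = - \frac{5}{159008}$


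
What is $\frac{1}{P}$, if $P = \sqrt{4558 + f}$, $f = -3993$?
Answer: $\frac{\sqrt{565}}{565} \approx 0.04207$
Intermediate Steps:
$P = \sqrt{565}$ ($P = \sqrt{4558 - 3993} = \sqrt{565} \approx 23.77$)
$\frac{1}{P} = \frac{1}{\sqrt{565}} = \frac{\sqrt{565}}{565}$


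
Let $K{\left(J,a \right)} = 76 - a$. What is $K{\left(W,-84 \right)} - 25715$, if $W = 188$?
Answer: $-25555$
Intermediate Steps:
$K{\left(W,-84 \right)} - 25715 = \left(76 - -84\right) - 25715 = \left(76 + 84\right) - 25715 = 160 - 25715 = -25555$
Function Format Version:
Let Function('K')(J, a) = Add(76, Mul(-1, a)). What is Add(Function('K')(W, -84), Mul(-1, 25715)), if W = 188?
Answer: -25555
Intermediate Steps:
Add(Function('K')(W, -84), Mul(-1, 25715)) = Add(Add(76, Mul(-1, -84)), Mul(-1, 25715)) = Add(Add(76, 84), -25715) = Add(160, -25715) = -25555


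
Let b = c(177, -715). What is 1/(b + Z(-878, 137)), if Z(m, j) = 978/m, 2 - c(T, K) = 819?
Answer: -439/359152 ≈ -0.0012223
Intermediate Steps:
c(T, K) = -817 (c(T, K) = 2 - 1*819 = 2 - 819 = -817)
b = -817
1/(b + Z(-878, 137)) = 1/(-817 + 978/(-878)) = 1/(-817 + 978*(-1/878)) = 1/(-817 - 489/439) = 1/(-359152/439) = -439/359152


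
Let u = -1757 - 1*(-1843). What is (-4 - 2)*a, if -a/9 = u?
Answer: 4644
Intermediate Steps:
u = 86 (u = -1757 + 1843 = 86)
a = -774 (a = -9*86 = -774)
(-4 - 2)*a = (-4 - 2)*(-774) = -6*(-774) = 4644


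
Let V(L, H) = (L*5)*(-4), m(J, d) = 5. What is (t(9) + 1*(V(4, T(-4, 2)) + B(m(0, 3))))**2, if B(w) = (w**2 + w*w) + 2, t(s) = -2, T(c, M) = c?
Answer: 900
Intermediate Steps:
B(w) = 2 + 2*w**2 (B(w) = (w**2 + w**2) + 2 = 2*w**2 + 2 = 2 + 2*w**2)
V(L, H) = -20*L (V(L, H) = (5*L)*(-4) = -20*L)
(t(9) + 1*(V(4, T(-4, 2)) + B(m(0, 3))))**2 = (-2 + 1*(-20*4 + (2 + 2*5**2)))**2 = (-2 + 1*(-80 + (2 + 2*25)))**2 = (-2 + 1*(-80 + (2 + 50)))**2 = (-2 + 1*(-80 + 52))**2 = (-2 + 1*(-28))**2 = (-2 - 28)**2 = (-30)**2 = 900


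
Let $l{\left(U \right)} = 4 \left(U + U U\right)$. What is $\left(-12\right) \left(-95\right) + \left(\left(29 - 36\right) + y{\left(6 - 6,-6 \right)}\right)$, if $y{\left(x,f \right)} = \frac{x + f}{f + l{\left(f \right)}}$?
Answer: $\frac{21526}{19} \approx 1132.9$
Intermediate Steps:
$l{\left(U \right)} = 4 U + 4 U^{2}$ ($l{\left(U \right)} = 4 \left(U + U^{2}\right) = 4 U + 4 U^{2}$)
$y{\left(x,f \right)} = \frac{f + x}{f + 4 f \left(1 + f\right)}$ ($y{\left(x,f \right)} = \frac{x + f}{f + 4 f \left(1 + f\right)} = \frac{f + x}{f + 4 f \left(1 + f\right)}$)
$\left(-12\right) \left(-95\right) + \left(\left(29 - 36\right) + y{\left(6 - 6,-6 \right)}\right) = \left(-12\right) \left(-95\right) + \left(\left(29 - 36\right) + \frac{-6 + \left(6 - 6\right)}{\left(-6\right) \left(5 + 4 \left(-6\right)\right)}\right) = 1140 - \left(7 + \frac{-6 + \left(6 - 6\right)}{6 \left(5 - 24\right)}\right) = 1140 - \left(7 + \frac{-6 + 0}{6 \left(-19\right)}\right) = 1140 - \left(7 - - \frac{1}{19}\right) = 1140 - \frac{134}{19} = \frac{21526}{19}$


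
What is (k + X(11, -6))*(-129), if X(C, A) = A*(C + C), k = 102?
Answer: 3870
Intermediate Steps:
X(C, A) = 2*A*C (X(C, A) = A*(2*C) = 2*A*C)
(k + X(11, -6))*(-129) = (102 + 2*(-6)*11)*(-129) = (102 - 132)*(-129) = -30*(-129) = 3870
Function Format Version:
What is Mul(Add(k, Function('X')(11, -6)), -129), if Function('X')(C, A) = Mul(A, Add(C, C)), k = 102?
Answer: 3870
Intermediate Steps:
Function('X')(C, A) = Mul(2, A, C) (Function('X')(C, A) = Mul(A, Mul(2, C)) = Mul(2, A, C))
Mul(Add(k, Function('X')(11, -6)), -129) = Mul(Add(102, Mul(2, -6, 11)), -129) = Mul(Add(102, -132), -129) = Mul(-30, -129) = 3870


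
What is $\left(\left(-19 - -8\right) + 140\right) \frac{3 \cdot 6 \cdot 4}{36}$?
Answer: $258$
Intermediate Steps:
$\left(\left(-19 - -8\right) + 140\right) \frac{3 \cdot 6 \cdot 4}{36} = \left(\left(-19 + 8\right) + 140\right) 18 \cdot 4 \cdot \frac{1}{36} = \left(-11 + 140\right) 72 \cdot \frac{1}{36} = 129 \cdot 2 = 258$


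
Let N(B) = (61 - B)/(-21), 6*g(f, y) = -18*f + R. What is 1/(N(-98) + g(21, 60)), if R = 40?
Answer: -21/1342 ≈ -0.015648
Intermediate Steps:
g(f, y) = 20/3 - 3*f (g(f, y) = (-18*f + 40)/6 = (40 - 18*f)/6 = 20/3 - 3*f)
N(B) = -61/21 + B/21 (N(B) = (61 - B)*(-1/21) = -61/21 + B/21)
1/(N(-98) + g(21, 60)) = 1/((-61/21 + (1/21)*(-98)) + (20/3 - 3*21)) = 1/((-61/21 - 14/3) + (20/3 - 63)) = 1/(-53/7 - 169/3) = 1/(-1342/21) = -21/1342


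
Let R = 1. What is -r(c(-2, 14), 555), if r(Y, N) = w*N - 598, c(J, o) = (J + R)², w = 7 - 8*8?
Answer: 32233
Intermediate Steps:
w = -57 (w = 7 - 64 = -57)
c(J, o) = (1 + J)² (c(J, o) = (J + 1)² = (1 + J)²)
r(Y, N) = -598 - 57*N (r(Y, N) = -57*N - 598 = -598 - 57*N)
-r(c(-2, 14), 555) = -(-598 - 57*555) = -(-598 - 31635) = -1*(-32233) = 32233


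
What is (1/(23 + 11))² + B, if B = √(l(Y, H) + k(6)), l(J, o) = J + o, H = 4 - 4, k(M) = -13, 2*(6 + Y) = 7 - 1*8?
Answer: 1/1156 + I*√78/2 ≈ 0.00086505 + 4.4159*I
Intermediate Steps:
Y = -13/2 (Y = -6 + (7 - 1*8)/2 = -6 + (7 - 8)/2 = -6 + (½)*(-1) = -6 - ½ = -13/2 ≈ -6.5000)
H = 0
B = I*√78/2 (B = √((-13/2 + 0) - 13) = √(-13/2 - 13) = √(-39/2) = I*√78/2 ≈ 4.4159*I)
(1/(23 + 11))² + B = (1/(23 + 11))² + I*√78/2 = (1/34)² + I*√78/2 = 1/1156 + I*√78/2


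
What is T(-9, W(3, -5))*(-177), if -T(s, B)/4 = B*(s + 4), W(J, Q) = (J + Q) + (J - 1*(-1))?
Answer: -7080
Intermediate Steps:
W(J, Q) = 1 + Q + 2*J (W(J, Q) = (J + Q) + (J + 1) = (J + Q) + (1 + J) = 1 + Q + 2*J)
T(s, B) = -4*B*(4 + s) (T(s, B) = -4*B*(s + 4) = -4*B*(4 + s))
T(-9, W(3, -5))*(-177) = -4*(1 - 5 + 2*3)*(4 - 9)*(-177) = -4*(1 - 5 + 6)*(-5)*(-177) = -4*2*(-5)*(-177) = 40*(-177) = -7080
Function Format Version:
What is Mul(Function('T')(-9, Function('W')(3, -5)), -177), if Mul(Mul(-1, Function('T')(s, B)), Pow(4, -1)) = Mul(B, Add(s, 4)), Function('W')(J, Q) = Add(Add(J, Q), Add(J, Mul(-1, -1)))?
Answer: -7080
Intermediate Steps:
Function('W')(J, Q) = Add(1, Q, Mul(2, J)) (Function('W')(J, Q) = Add(Add(J, Q), Add(J, 1)) = Add(Add(J, Q), Add(1, J)) = Add(1, Q, Mul(2, J)))
Function('T')(s, B) = Mul(-4, B, Add(4, s)) (Function('T')(s, B) = Mul(-4, Mul(B, Add(s, 4))) = Mul(-4, Mul(B, Add(4, s))) = Mul(-4, B, Add(4, s)))
Mul(Function('T')(-9, Function('W')(3, -5)), -177) = Mul(Mul(-4, Add(1, -5, Mul(2, 3)), Add(4, -9)), -177) = Mul(Mul(-4, Add(1, -5, 6), -5), -177) = Mul(Mul(-4, 2, -5), -177) = Mul(40, -177) = -7080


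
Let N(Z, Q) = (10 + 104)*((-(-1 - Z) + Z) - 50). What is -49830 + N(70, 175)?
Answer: -39456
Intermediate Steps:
N(Z, Q) = -5586 + 228*Z (N(Z, Q) = 114*(((1 + Z) + Z) - 50) = 114*((1 + 2*Z) - 50) = 114*(-49 + 2*Z) = -5586 + 228*Z)
-49830 + N(70, 175) = -49830 + (-5586 + 228*70) = -49830 + (-5586 + 15960) = -49830 + 10374 = -39456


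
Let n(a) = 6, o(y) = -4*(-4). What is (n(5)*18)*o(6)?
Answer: 1728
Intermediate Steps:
o(y) = 16
(n(5)*18)*o(6) = (6*18)*16 = 108*16 = 1728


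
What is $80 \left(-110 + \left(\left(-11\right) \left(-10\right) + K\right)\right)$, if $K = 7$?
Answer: $560$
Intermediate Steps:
$80 \left(-110 + \left(\left(-11\right) \left(-10\right) + K\right)\right) = 80 \left(-110 + \left(\left(-11\right) \left(-10\right) + 7\right)\right) = 80 \left(-110 + \left(110 + 7\right)\right) = 80 \left(-110 + 117\right) = 80 \cdot 7 = 560$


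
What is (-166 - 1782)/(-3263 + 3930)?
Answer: -1948/667 ≈ -2.9205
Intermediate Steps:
(-166 - 1782)/(-3263 + 3930) = -1948/667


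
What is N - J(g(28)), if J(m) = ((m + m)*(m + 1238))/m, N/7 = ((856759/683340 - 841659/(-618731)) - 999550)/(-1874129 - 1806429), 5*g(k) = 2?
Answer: -550188895739770926857/222307617899882760 ≈ -2474.9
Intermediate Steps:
g(k) = ⅖ (g(k) = (⅕)*2 = ⅖)
N = 422612274658693111/222307617899882760 (N = 7*(((856759/683340 - 841659/(-618731)) - 999550)/(-1874129 - 1806429)) = 7*(((856759*(1/683340) - 841659*(-1/618731)) - 999550)/(-3680558)) = 7*(((856759/683340 + 841659/618731) - 999550)*(-1/3680558)) = 7*((1105242613889/422803641540 - 999550)*(-1/3680558)) = 7*(-422612274658693111/422803641540*(-1/3680558)) = 7*(422612274658693111/1556153325299179320) = 422612274658693111/222307617899882760 ≈ 1.9010)
J(m) = 2476 + 2*m (J(m) = ((2*m)*(1238 + m))/m = (2*m*(1238 + m))/m = 2476 + 2*m)
N - J(g(28)) = 422612274658693111/222307617899882760 - (2476 + 2*(⅖)) = 422612274658693111/222307617899882760 - (2476 + ⅘) = 422612274658693111/222307617899882760 - 1*12384/5 = 422612274658693111/222307617899882760 - 12384/5 = -550188895739770926857/222307617899882760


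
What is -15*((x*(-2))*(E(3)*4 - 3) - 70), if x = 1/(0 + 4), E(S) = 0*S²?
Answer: 2055/2 ≈ 1027.5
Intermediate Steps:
E(S) = 0
x = ¼ (x = 1/4 = ¼ ≈ 0.25000)
-15*((x*(-2))*(E(3)*4 - 3) - 70) = -15*(((¼)*(-2))*(0*4 - 3) - 70) = -15*(-(0 - 3)/2 - 70) = -15*(-½*(-3) - 70) = -15*(3/2 - 70) = -15*(-137/2) = 2055/2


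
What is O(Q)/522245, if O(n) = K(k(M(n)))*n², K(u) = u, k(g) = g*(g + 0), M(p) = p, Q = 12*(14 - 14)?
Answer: 0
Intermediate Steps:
Q = 0 (Q = 12*0 = 0)
k(g) = g² (k(g) = g*g = g²)
O(n) = n⁴ (O(n) = n²*n² = n⁴)
O(Q)/522245 = 0⁴/522245 = 0*(1/522245) = 0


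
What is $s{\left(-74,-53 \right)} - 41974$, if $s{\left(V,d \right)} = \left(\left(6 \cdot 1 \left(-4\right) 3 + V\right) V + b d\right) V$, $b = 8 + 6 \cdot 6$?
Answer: $-668902$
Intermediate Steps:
$b = 44$ ($b = 8 + 36 = 44$)
$s{\left(V,d \right)} = V \left(44 d + V \left(-72 + V\right)\right)$ ($s{\left(V,d \right)} = \left(\left(6 \cdot 1 \left(-4\right) 3 + V\right) V + 44 d\right) V = \left(\left(6 \left(-4\right) 3 + V\right) V + 44 d\right) V = \left(\left(\left(-24\right) 3 + V\right) V + 44 d\right) V = \left(\left(-72 + V\right) V + 44 d\right) V = \left(V \left(-72 + V\right) + 44 d\right) V = \left(44 d + V \left(-72 + V\right)\right) V = V \left(44 d + V \left(-72 + V\right)\right)$)
$s{\left(-74,-53 \right)} - 41974 = - 74 \left(\left(-74\right)^{2} - -5328 + 44 \left(-53\right)\right) - 41974 = - 74 \left(5476 + 5328 - 2332\right) - 41974 = \left(-74\right) 8472 - 41974 = -626928 - 41974 = -668902$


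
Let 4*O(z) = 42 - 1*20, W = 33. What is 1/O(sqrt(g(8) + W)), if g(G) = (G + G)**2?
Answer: 2/11 ≈ 0.18182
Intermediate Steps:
g(G) = 4*G**2 (g(G) = (2*G)**2 = 4*G**2)
O(z) = 11/2 (O(z) = (42 - 1*20)/4 = (42 - 20)/4 = (1/4)*22 = 11/2)
1/O(sqrt(g(8) + W)) = 1/(11/2) = 2/11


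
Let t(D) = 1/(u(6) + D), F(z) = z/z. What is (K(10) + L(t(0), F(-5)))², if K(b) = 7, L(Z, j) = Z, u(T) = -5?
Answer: 1156/25 ≈ 46.240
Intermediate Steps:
F(z) = 1
t(D) = 1/(-5 + D)
(K(10) + L(t(0), F(-5)))² = (7 + 1/(-5 + 0))² = (7 + 1/(-5))² = (7 - ⅕)² = (34/5)² = 1156/25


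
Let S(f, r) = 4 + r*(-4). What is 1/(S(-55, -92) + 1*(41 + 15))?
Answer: 1/428 ≈ 0.0023364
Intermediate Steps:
S(f, r) = 4 - 4*r
1/(S(-55, -92) + 1*(41 + 15)) = 1/((4 - 4*(-92)) + 1*(41 + 15)) = 1/((4 + 368) + 1*56) = 1/(372 + 56) = 1/428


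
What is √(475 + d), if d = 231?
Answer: √706 ≈ 26.571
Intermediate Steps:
√(475 + d) = √(475 + 231) = √706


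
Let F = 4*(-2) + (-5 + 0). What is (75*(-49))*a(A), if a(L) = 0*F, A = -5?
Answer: 0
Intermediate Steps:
F = -13 (F = -8 - 5 = -13)
a(L) = 0 (a(L) = 0*(-13) = 0)
(75*(-49))*a(A) = (75*(-49))*0 = -3675*0 = 0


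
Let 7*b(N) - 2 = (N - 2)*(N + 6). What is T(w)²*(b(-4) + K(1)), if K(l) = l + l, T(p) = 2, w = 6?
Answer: 16/7 ≈ 2.2857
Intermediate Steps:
b(N) = 2/7 + (-2 + N)*(6 + N)/7 (b(N) = 2/7 + ((N - 2)*(N + 6))/7 = 2/7 + ((-2 + N)*(6 + N))/7 = 2/7 + (-2 + N)*(6 + N)/7)
K(l) = 2*l
T(w)²*(b(-4) + K(1)) = 2²*((-10/7 + (⅐)*(-4)² + (4/7)*(-4)) + 2*1) = 4*((-10/7 + (⅐)*16 - 16/7) + 2) = 4*((-10/7 + 16/7 - 16/7) + 2) = 4*(-10/7 + 2) = 4*(4/7) = 16/7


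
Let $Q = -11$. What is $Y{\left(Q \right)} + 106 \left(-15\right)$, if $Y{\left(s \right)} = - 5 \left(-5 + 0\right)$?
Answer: $-1565$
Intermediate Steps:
$Y{\left(s \right)} = 25$ ($Y{\left(s \right)} = \left(-5\right) \left(-5\right) = 25$)
$Y{\left(Q \right)} + 106 \left(-15\right) = 25 + 106 \left(-15\right) = 25 - 1590 = -1565$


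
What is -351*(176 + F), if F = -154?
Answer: -7722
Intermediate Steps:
-351*(176 + F) = -351*(176 - 154) = -351*22 = -7722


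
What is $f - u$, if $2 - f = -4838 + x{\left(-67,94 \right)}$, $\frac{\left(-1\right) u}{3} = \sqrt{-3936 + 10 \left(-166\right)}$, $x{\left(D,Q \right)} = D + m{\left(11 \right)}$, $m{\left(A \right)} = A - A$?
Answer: $4907 + 6 i \sqrt{1399} \approx 4907.0 + 224.42 i$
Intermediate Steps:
$m{\left(A \right)} = 0$
$x{\left(D,Q \right)} = D$ ($x{\left(D,Q \right)} = D + 0 = D$)
$u = - 6 i \sqrt{1399}$ ($u = - 3 \sqrt{-3936 + 10 \left(-166\right)} = - 3 \sqrt{-3936 - 1660} = - 3 \sqrt{-5596} = - 3 \cdot 2 i \sqrt{1399} = - 6 i \sqrt{1399} \approx - 224.42 i$)
$f = 4907$ ($f = 2 - \left(-4838 - 67\right) = 2 - -4905 = 2 + 4905 = 4907$)
$f - u = 4907 - - 6 i \sqrt{1399} = 4907 + 6 i \sqrt{1399}$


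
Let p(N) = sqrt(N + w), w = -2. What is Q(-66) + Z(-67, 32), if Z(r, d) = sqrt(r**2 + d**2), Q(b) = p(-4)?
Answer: sqrt(5513) + I*sqrt(6) ≈ 74.25 + 2.4495*I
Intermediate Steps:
p(N) = sqrt(-2 + N) (p(N) = sqrt(N - 2) = sqrt(-2 + N))
Q(b) = I*sqrt(6) (Q(b) = sqrt(-2 - 4) = sqrt(-6) = I*sqrt(6))
Z(r, d) = sqrt(d**2 + r**2)
Q(-66) + Z(-67, 32) = I*sqrt(6) + sqrt(32**2 + (-67)**2) = I*sqrt(6) + sqrt(1024 + 4489) = I*sqrt(6) + sqrt(5513) = sqrt(5513) + I*sqrt(6)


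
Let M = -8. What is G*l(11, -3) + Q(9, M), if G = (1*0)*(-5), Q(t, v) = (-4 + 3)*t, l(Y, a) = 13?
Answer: -9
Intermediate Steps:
Q(t, v) = -t
G = 0 (G = 0*(-5) = 0)
G*l(11, -3) + Q(9, M) = 0*13 - 1*9 = 0 - 9 = -9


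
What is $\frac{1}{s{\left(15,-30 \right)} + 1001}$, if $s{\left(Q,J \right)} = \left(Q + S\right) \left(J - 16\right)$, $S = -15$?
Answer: $\frac{1}{1001} \approx 0.000999$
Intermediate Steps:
$s{\left(Q,J \right)} = \left(-16 + J\right) \left(-15 + Q\right)$ ($s{\left(Q,J \right)} = \left(Q - 15\right) \left(J - 16\right) = \left(-15 + Q\right) \left(-16 + J\right) = \left(-16 + J\right) \left(-15 + Q\right)$)
$\frac{1}{s{\left(15,-30 \right)} + 1001} = \frac{1}{\left(240 - 240 - -450 - 450\right) + 1001} = \frac{1}{\left(240 - 240 + 450 - 450\right) + 1001} = \frac{1}{0 + 1001} = \frac{1}{1001}$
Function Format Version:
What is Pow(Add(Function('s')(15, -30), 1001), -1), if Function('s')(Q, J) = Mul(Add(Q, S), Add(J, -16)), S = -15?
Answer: Rational(1, 1001) ≈ 0.00099900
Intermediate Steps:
Function('s')(Q, J) = Mul(Add(-16, J), Add(-15, Q)) (Function('s')(Q, J) = Mul(Add(Q, -15), Add(J, -16)) = Mul(Add(-15, Q), Add(-16, J)) = Mul(Add(-16, J), Add(-15, Q)))
Pow(Add(Function('s')(15, -30), 1001), -1) = Pow(Add(Add(240, Mul(-16, 15), Mul(-15, -30), Mul(-30, 15)), 1001), -1) = Pow(Add(Add(240, -240, 450, -450), 1001), -1) = Pow(Add(0, 1001), -1) = Pow(1001, -1) = Rational(1, 1001)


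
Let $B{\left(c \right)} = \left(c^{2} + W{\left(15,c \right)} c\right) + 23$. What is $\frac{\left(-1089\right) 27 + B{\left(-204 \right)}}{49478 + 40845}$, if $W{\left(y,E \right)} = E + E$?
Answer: $\frac{95468}{90323} \approx 1.057$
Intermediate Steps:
$W{\left(y,E \right)} = 2 E$
$B{\left(c \right)} = 23 + 3 c^{2}$ ($B{\left(c \right)} = \left(c^{2} + 2 c c\right) + 23 = \left(c^{2} + 2 c^{2}\right) + 23 = 3 c^{2} + 23 = 23 + 3 c^{2}$)
$\frac{\left(-1089\right) 27 + B{\left(-204 \right)}}{49478 + 40845} = \frac{\left(-1089\right) 27 + \left(23 + 3 \left(-204\right)^{2}\right)}{49478 + 40845} = \frac{-29403 + \left(23 + 3 \cdot 41616\right)}{90323} = \left(-29403 + \left(23 + 124848\right)\right) \frac{1}{90323} = \left(-29403 + 124871\right) \frac{1}{90323} = 95468 \cdot \frac{1}{90323} = \frac{95468}{90323}$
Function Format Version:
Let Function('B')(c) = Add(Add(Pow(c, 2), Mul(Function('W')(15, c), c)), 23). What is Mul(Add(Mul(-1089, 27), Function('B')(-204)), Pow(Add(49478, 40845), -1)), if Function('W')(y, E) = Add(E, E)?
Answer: Rational(95468, 90323) ≈ 1.0570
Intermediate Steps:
Function('W')(y, E) = Mul(2, E)
Function('B')(c) = Add(23, Mul(3, Pow(c, 2))) (Function('B')(c) = Add(Add(Pow(c, 2), Mul(Mul(2, c), c)), 23) = Add(Add(Pow(c, 2), Mul(2, Pow(c, 2))), 23) = Add(Mul(3, Pow(c, 2)), 23) = Add(23, Mul(3, Pow(c, 2))))
Mul(Add(Mul(-1089, 27), Function('B')(-204)), Pow(Add(49478, 40845), -1)) = Mul(Add(Mul(-1089, 27), Add(23, Mul(3, Pow(-204, 2)))), Pow(Add(49478, 40845), -1)) = Mul(Add(-29403, Add(23, Mul(3, 41616))), Pow(90323, -1)) = Mul(Add(-29403, Add(23, 124848)), Rational(1, 90323)) = Mul(Add(-29403, 124871), Rational(1, 90323)) = Mul(95468, Rational(1, 90323)) = Rational(95468, 90323)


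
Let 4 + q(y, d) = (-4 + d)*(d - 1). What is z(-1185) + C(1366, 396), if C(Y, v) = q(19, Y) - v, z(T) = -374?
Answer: 1858356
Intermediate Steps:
q(y, d) = -4 + (-1 + d)*(-4 + d) (q(y, d) = -4 + (-4 + d)*(d - 1) = -4 + (-4 + d)*(-1 + d) = -4 + (-1 + d)*(-4 + d))
C(Y, v) = -v + Y*(-5 + Y) (C(Y, v) = Y*(-5 + Y) - v = -v + Y*(-5 + Y))
z(-1185) + C(1366, 396) = -374 + (-1*396 + 1366*(-5 + 1366)) = -374 + (-396 + 1366*1361) = -374 + (-396 + 1859126) = -374 + 1858730 = 1858356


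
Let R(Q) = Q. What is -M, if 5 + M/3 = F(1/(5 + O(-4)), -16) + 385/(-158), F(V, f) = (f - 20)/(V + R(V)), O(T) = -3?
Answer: 20589/158 ≈ 130.31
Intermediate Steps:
F(V, f) = (-20 + f)/(2*V) (F(V, f) = (f - 20)/(V + V) = (-20 + f)/((2*V)) = (-20 + f)*(1/(2*V)) = (-20 + f)/(2*V))
M = -20589/158 (M = -15 + 3*((-20 - 16)/(2*(1/(5 - 3))) + 385/(-158)) = -15 + 3*((½)*(-36)/1/2 + 385*(-1/158)) = -15 + 3*((½)*(-36)/(½) - 385/158) = -15 + 3*((½)*2*(-36) - 385/158) = -15 + 3*(-36 - 385/158) = -15 + 3*(-6073/158) = -15 - 18219/158 = -20589/158 ≈ -130.31)
-M = -1*(-20589/158) = 20589/158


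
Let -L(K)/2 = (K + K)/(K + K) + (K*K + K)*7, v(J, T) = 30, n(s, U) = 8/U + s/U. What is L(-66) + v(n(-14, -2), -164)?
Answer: -60032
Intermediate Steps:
L(K) = -2 - 14*K - 14*K² (L(K) = -2*((K + K)/(K + K) + (K*K + K)*7) = -2*((2*K)/((2*K)) + (K² + K)*7) = -2*((2*K)*(1/(2*K)) + (K + K²)*7) = -2*(1 + (7*K + 7*K²)) = -2*(1 + 7*K + 7*K²) = -2 - 14*K - 14*K²)
L(-66) + v(n(-14, -2), -164) = (-2 - 14*(-66) - 14*(-66)²) + 30 = (-2 + 924 - 14*4356) + 30 = (-2 + 924 - 60984) + 30 = -60062 + 30 = -60032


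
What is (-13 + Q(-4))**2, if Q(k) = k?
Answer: 289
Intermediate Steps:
(-13 + Q(-4))**2 = (-13 - 4)**2 = (-17)**2 = 289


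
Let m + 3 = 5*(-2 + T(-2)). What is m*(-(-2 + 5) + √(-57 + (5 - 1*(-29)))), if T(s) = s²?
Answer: -21 + 7*I*√23 ≈ -21.0 + 33.571*I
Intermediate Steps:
m = 7 (m = -3 + 5*(-2 + (-2)²) = -3 + 5*(-2 + 4) = -3 + 5*2 = -3 + 10 = 7)
m*(-(-2 + 5) + √(-57 + (5 - 1*(-29)))) = 7*(-(-2 + 5) + √(-57 + (5 - 1*(-29)))) = 7*(-1*3 + √(-57 + (5 + 29))) = 7*(-3 + √(-57 + 34)) = 7*(-3 + √(-23)) = 7*(-3 + I*√23) = -21 + 7*I*√23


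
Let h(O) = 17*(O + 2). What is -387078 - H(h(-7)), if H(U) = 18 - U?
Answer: -387181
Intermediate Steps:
h(O) = 34 + 17*O (h(O) = 17*(2 + O) = 34 + 17*O)
-387078 - H(h(-7)) = -387078 - (18 - (34 + 17*(-7))) = -387078 - (18 - (34 - 119)) = -387078 - (18 - 1*(-85)) = -387078 - (18 + 85) = -387078 - 1*103 = -387078 - 103 = -387181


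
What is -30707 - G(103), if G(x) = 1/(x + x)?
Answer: -6325643/206 ≈ -30707.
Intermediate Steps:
G(x) = 1/(2*x)
-30707 - G(103) = -30707 - 1/(2*103) = -30707 - 1*1/206 = -30707 - 1/206 = -6325643/206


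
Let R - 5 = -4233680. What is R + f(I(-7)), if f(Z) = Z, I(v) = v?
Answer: -4233682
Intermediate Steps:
R = -4233675 (R = 5 - 4233680 = -4233675)
R + f(I(-7)) = -4233675 - 7 = -4233682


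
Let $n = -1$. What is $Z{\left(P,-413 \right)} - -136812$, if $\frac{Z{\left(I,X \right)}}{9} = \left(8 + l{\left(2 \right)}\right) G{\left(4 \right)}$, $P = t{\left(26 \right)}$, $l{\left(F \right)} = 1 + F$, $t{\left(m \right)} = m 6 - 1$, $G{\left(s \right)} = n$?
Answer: $136713$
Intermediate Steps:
$G{\left(s \right)} = -1$
$t{\left(m \right)} = -1 + 6 m$ ($t{\left(m \right)} = 6 m - 1 = -1 + 6 m$)
$P = 155$ ($P = -1 + 6 \cdot 26 = -1 + 156 = 155$)
$Z{\left(I,X \right)} = -99$ ($Z{\left(I,X \right)} = 9 \left(8 + \left(1 + 2\right)\right) \left(-1\right) = 9 \left(8 + 3\right) \left(-1\right) = 9 \cdot 11 \left(-1\right) = 9 \left(-11\right) = -99$)
$Z{\left(P,-413 \right)} - -136812 = -99 - -136812 = -99 + 136812 = 136713$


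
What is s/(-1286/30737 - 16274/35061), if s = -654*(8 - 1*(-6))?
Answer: 2466786531573/136325596 ≈ 18095.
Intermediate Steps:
s = -9156 (s = -654*(8 + 6) = -654*14 = -9156)
s/(-1286/30737 - 16274/35061) = -9156/(-1286/30737 - 16274/35061) = -9156/(-545302384/1077669957) = -9156*(-1077669957/545302384) = 2466786531573/136325596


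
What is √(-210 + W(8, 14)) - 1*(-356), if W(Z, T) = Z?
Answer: 356 + I*√202 ≈ 356.0 + 14.213*I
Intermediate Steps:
√(-210 + W(8, 14)) - 1*(-356) = √(-210 + 8) - 1*(-356) = √(-202) + 356 = I*√202 + 356 = 356 + I*√202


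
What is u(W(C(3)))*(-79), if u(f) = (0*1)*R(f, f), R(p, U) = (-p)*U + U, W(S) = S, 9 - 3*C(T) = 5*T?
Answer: 0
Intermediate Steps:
C(T) = 3 - 5*T/3
R(p, U) = U - U*p (R(p, U) = -U*p + U = U - U*p)
u(f) = 0 (u(f) = (0*1)*(f*(1 - f)) = 0*(f*(1 - f)) = 0)
u(W(C(3)))*(-79) = 0*(-79) = 0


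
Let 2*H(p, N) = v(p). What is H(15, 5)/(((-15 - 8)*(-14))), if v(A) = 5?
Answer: 5/644 ≈ 0.0077640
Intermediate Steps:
H(p, N) = 5/2 (H(p, N) = (1/2)*5 = 5/2)
H(15, 5)/(((-15 - 8)*(-14))) = 5/(2*(((-15 - 8)*(-14)))) = 5/(2*((-23*(-14)))) = (5/2)/322 = (5/2)*(1/322) = 5/644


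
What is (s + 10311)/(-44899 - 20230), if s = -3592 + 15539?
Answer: -22258/65129 ≈ -0.34175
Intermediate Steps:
s = 11947
(s + 10311)/(-44899 - 20230) = (11947 + 10311)/(-44899 - 20230) = 22258/(-65129) = 22258*(-1/65129) = -22258/65129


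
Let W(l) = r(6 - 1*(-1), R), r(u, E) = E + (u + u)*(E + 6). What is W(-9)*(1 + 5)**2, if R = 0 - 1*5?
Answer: 324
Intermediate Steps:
R = -5 (R = 0 - 5 = -5)
r(u, E) = E + 2*u*(6 + E) (r(u, E) = E + (2*u)*(6 + E) = E + 2*u*(6 + E))
W(l) = 9 (W(l) = -5 + 12*(6 - 1*(-1)) + 2*(-5)*(6 - 1*(-1)) = -5 + 12*(6 + 1) + 2*(-5)*(6 + 1) = -5 + 12*7 + 2*(-5)*7 = -5 + 84 - 70 = 9)
W(-9)*(1 + 5)**2 = 9*(1 + 5)**2 = 9*6**2 = 9*36 = 324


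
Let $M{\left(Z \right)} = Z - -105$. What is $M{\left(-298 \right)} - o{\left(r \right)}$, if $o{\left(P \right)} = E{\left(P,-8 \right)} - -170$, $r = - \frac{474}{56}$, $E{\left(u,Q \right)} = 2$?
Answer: $-365$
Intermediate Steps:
$r = - \frac{237}{28}$ ($r = \left(-474\right) \frac{1}{56} = - \frac{237}{28} \approx -8.4643$)
$M{\left(Z \right)} = 105 + Z$ ($M{\left(Z \right)} = Z + 105 = 105 + Z$)
$o{\left(P \right)} = 172$ ($o{\left(P \right)} = 2 - -170 = 2 + 170 = 172$)
$M{\left(-298 \right)} - o{\left(r \right)} = \left(105 - 298\right) - 172 = -193 - 172 = -365$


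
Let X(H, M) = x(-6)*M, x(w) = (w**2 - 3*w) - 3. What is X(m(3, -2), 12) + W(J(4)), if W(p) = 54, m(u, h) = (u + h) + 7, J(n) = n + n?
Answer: 666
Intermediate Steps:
x(w) = -3 + w**2 - 3*w
J(n) = 2*n
m(u, h) = 7 + h + u (m(u, h) = (h + u) + 7 = 7 + h + u)
X(H, M) = 51*M (X(H, M) = (-3 + (-6)**2 - 3*(-6))*M = (-3 + 36 + 18)*M = 51*M)
X(m(3, -2), 12) + W(J(4)) = 51*12 + 54 = 612 + 54 = 666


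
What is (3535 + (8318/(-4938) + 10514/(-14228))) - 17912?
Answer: -252566894341/17564466 ≈ -14379.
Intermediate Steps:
(3535 + (8318/(-4938) + 10514/(-14228))) - 17912 = (3535 + (8318*(-1/4938) + 10514*(-1/14228))) - 17912 = (3535 + (-4159/2469 - 5257/7114)) - 17912 = (3535 - 42566659/17564466) - 17912 = 62047820651/17564466 - 17912 = -252566894341/17564466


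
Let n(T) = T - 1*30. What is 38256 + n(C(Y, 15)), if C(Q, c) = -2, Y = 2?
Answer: 38224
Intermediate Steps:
n(T) = -30 + T (n(T) = T - 30 = -30 + T)
38256 + n(C(Y, 15)) = 38256 + (-30 - 2) = 38256 - 32 = 38224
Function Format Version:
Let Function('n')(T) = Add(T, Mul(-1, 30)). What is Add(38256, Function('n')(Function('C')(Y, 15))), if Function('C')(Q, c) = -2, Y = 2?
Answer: 38224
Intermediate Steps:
Function('n')(T) = Add(-30, T) (Function('n')(T) = Add(T, -30) = Add(-30, T))
Add(38256, Function('n')(Function('C')(Y, 15))) = Add(38256, Add(-30, -2)) = Add(38256, -32) = 38224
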